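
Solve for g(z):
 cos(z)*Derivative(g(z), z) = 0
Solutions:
 g(z) = C1


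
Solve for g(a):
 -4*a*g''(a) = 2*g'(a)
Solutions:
 g(a) = C1 + C2*sqrt(a)


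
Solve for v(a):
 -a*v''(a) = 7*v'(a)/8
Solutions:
 v(a) = C1 + C2*a^(1/8)


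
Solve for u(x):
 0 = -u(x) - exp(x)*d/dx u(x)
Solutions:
 u(x) = C1*exp(exp(-x))


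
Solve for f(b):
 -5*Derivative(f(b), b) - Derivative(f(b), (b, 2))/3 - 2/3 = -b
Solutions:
 f(b) = C1 + C2*exp(-15*b) + b^2/10 - 11*b/75


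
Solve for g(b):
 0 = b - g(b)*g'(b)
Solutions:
 g(b) = -sqrt(C1 + b^2)
 g(b) = sqrt(C1 + b^2)


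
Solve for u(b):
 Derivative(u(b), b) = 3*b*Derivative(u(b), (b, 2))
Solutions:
 u(b) = C1 + C2*b^(4/3)


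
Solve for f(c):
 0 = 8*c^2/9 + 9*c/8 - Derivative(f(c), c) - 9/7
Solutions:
 f(c) = C1 + 8*c^3/27 + 9*c^2/16 - 9*c/7


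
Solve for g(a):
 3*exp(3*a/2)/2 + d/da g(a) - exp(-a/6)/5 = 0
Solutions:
 g(a) = C1 - exp(a)^(3/2) - 6*exp(-a/6)/5


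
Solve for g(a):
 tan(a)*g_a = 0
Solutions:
 g(a) = C1


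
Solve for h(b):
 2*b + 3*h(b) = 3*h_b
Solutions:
 h(b) = C1*exp(b) - 2*b/3 - 2/3


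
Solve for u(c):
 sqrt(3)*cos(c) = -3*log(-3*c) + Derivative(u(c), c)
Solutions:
 u(c) = C1 + 3*c*log(-c) - 3*c + 3*c*log(3) + sqrt(3)*sin(c)


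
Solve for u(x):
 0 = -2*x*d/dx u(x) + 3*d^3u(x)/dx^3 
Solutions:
 u(x) = C1 + Integral(C2*airyai(2^(1/3)*3^(2/3)*x/3) + C3*airybi(2^(1/3)*3^(2/3)*x/3), x)


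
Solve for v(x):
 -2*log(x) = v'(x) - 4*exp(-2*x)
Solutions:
 v(x) = C1 - 2*x*log(x) + 2*x - 2*exp(-2*x)


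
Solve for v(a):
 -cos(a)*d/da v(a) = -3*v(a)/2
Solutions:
 v(a) = C1*(sin(a) + 1)^(3/4)/(sin(a) - 1)^(3/4)


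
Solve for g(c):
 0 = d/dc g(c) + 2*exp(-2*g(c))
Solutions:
 g(c) = log(-sqrt(C1 - 4*c))
 g(c) = log(C1 - 4*c)/2


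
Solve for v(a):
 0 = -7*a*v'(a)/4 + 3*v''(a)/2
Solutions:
 v(a) = C1 + C2*erfi(sqrt(21)*a/6)


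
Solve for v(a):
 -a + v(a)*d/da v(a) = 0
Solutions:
 v(a) = -sqrt(C1 + a^2)
 v(a) = sqrt(C1 + a^2)


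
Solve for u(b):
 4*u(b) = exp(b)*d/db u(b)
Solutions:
 u(b) = C1*exp(-4*exp(-b))


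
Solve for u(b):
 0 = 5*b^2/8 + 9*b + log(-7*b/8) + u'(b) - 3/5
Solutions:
 u(b) = C1 - 5*b^3/24 - 9*b^2/2 - b*log(-b) + b*(-log(7) + 8/5 + 3*log(2))


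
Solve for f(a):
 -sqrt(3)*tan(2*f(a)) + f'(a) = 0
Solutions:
 f(a) = -asin(C1*exp(2*sqrt(3)*a))/2 + pi/2
 f(a) = asin(C1*exp(2*sqrt(3)*a))/2


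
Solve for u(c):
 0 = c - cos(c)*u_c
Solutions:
 u(c) = C1 + Integral(c/cos(c), c)


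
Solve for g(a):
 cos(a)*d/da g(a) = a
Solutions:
 g(a) = C1 + Integral(a/cos(a), a)


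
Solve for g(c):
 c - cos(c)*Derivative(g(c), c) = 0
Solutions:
 g(c) = C1 + Integral(c/cos(c), c)


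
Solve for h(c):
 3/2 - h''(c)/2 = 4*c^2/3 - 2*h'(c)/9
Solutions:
 h(c) = C1 + C2*exp(4*c/9) + 2*c^3 + 27*c^2/2 + 54*c


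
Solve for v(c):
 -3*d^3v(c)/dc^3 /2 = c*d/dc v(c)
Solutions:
 v(c) = C1 + Integral(C2*airyai(-2^(1/3)*3^(2/3)*c/3) + C3*airybi(-2^(1/3)*3^(2/3)*c/3), c)


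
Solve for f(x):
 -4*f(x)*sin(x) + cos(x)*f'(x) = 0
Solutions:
 f(x) = C1/cos(x)^4


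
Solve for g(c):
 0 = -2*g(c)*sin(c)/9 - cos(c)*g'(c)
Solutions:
 g(c) = C1*cos(c)^(2/9)


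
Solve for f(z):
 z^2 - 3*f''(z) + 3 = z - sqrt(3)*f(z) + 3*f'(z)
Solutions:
 f(z) = C1*exp(z*(-3 + sqrt(3)*sqrt(3 + 4*sqrt(3)))/6) + C2*exp(-z*(3 + sqrt(3)*sqrt(3 + 4*sqrt(3)))/6) - sqrt(3)*z^2/3 - 2*z + sqrt(3)*z/3 - 3*sqrt(3) - 1


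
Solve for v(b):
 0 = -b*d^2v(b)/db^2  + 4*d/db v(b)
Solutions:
 v(b) = C1 + C2*b^5


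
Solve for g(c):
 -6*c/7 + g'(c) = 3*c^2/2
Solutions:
 g(c) = C1 + c^3/2 + 3*c^2/7


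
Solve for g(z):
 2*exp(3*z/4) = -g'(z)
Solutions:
 g(z) = C1 - 8*exp(3*z/4)/3


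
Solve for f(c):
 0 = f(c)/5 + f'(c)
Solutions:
 f(c) = C1*exp(-c/5)


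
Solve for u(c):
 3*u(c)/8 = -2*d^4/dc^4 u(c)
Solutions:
 u(c) = (C1*sin(sqrt(2)*3^(1/4)*c/4) + C2*cos(sqrt(2)*3^(1/4)*c/4))*exp(-sqrt(2)*3^(1/4)*c/4) + (C3*sin(sqrt(2)*3^(1/4)*c/4) + C4*cos(sqrt(2)*3^(1/4)*c/4))*exp(sqrt(2)*3^(1/4)*c/4)


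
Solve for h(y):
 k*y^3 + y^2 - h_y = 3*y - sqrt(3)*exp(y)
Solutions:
 h(y) = C1 + k*y^4/4 + y^3/3 - 3*y^2/2 + sqrt(3)*exp(y)


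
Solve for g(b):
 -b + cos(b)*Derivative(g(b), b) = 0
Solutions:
 g(b) = C1 + Integral(b/cos(b), b)


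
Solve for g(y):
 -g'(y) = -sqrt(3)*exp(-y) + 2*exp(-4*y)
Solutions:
 g(y) = C1 - sqrt(3)*exp(-y) + exp(-4*y)/2


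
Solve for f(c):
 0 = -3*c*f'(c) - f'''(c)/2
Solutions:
 f(c) = C1 + Integral(C2*airyai(-6^(1/3)*c) + C3*airybi(-6^(1/3)*c), c)


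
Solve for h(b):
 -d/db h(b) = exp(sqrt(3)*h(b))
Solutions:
 h(b) = sqrt(3)*(2*log(1/(C1 + b)) - log(3))/6


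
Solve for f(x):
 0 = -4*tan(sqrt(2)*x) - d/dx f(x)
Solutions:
 f(x) = C1 + 2*sqrt(2)*log(cos(sqrt(2)*x))


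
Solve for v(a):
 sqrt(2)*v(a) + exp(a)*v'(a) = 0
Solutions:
 v(a) = C1*exp(sqrt(2)*exp(-a))


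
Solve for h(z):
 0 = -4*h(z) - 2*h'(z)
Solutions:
 h(z) = C1*exp(-2*z)


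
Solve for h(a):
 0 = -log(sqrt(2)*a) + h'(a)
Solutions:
 h(a) = C1 + a*log(a) - a + a*log(2)/2


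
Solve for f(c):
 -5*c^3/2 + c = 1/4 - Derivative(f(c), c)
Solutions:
 f(c) = C1 + 5*c^4/8 - c^2/2 + c/4


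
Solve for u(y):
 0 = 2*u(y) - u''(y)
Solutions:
 u(y) = C1*exp(-sqrt(2)*y) + C2*exp(sqrt(2)*y)


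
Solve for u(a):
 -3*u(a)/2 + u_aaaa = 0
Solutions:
 u(a) = C1*exp(-2^(3/4)*3^(1/4)*a/2) + C2*exp(2^(3/4)*3^(1/4)*a/2) + C3*sin(2^(3/4)*3^(1/4)*a/2) + C4*cos(2^(3/4)*3^(1/4)*a/2)


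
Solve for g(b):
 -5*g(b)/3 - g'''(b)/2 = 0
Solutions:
 g(b) = C3*exp(-10^(1/3)*3^(2/3)*b/3) + (C1*sin(10^(1/3)*3^(1/6)*b/2) + C2*cos(10^(1/3)*3^(1/6)*b/2))*exp(10^(1/3)*3^(2/3)*b/6)


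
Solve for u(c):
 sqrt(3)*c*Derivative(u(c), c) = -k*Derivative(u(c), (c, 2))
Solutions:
 u(c) = C1 + C2*sqrt(k)*erf(sqrt(2)*3^(1/4)*c*sqrt(1/k)/2)


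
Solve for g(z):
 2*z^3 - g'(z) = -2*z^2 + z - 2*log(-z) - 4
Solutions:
 g(z) = C1 + z^4/2 + 2*z^3/3 - z^2/2 + 2*z*log(-z) + 2*z


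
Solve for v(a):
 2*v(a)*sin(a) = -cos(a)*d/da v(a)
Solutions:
 v(a) = C1*cos(a)^2


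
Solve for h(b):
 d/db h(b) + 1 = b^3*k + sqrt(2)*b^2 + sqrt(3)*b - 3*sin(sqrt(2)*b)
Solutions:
 h(b) = C1 + b^4*k/4 + sqrt(2)*b^3/3 + sqrt(3)*b^2/2 - b + 3*sqrt(2)*cos(sqrt(2)*b)/2


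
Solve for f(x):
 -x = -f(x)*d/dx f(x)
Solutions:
 f(x) = -sqrt(C1 + x^2)
 f(x) = sqrt(C1 + x^2)


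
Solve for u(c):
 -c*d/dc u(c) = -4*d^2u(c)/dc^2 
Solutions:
 u(c) = C1 + C2*erfi(sqrt(2)*c/4)


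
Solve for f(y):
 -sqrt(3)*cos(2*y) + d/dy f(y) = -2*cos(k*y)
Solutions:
 f(y) = C1 + sqrt(3)*sin(2*y)/2 - 2*sin(k*y)/k


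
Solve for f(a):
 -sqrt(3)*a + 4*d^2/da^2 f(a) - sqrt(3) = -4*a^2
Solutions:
 f(a) = C1 + C2*a - a^4/12 + sqrt(3)*a^3/24 + sqrt(3)*a^2/8


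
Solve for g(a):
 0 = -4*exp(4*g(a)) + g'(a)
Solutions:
 g(a) = log(-(-1/(C1 + 16*a))^(1/4))
 g(a) = log(-1/(C1 + 16*a))/4
 g(a) = log(-I*(-1/(C1 + 16*a))^(1/4))
 g(a) = log(I*(-1/(C1 + 16*a))^(1/4))


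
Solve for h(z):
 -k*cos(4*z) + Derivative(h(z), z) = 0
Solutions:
 h(z) = C1 + k*sin(4*z)/4


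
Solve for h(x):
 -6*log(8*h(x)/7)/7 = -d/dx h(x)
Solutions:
 -7*Integral(1/(log(_y) - log(7) + 3*log(2)), (_y, h(x)))/6 = C1 - x


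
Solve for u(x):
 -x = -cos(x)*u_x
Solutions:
 u(x) = C1 + Integral(x/cos(x), x)


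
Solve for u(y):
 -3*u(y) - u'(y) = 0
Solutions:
 u(y) = C1*exp(-3*y)


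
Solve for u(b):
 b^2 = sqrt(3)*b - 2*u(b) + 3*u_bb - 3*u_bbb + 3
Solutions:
 u(b) = C1*exp(b*((3*sqrt(7) + 8)^(-1/3) + 2 + (3*sqrt(7) + 8)^(1/3))/6)*sin(sqrt(3)*b*(-(3*sqrt(7) + 8)^(1/3) + (3*sqrt(7) + 8)^(-1/3))/6) + C2*exp(b*((3*sqrt(7) + 8)^(-1/3) + 2 + (3*sqrt(7) + 8)^(1/3))/6)*cos(sqrt(3)*b*(-(3*sqrt(7) + 8)^(1/3) + (3*sqrt(7) + 8)^(-1/3))/6) + C3*exp(b*(-(3*sqrt(7) + 8)^(1/3) - 1/(3*sqrt(7) + 8)^(1/3) + 1)/3) - b^2/2 + sqrt(3)*b/2


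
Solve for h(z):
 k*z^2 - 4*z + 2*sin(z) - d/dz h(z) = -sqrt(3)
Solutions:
 h(z) = C1 + k*z^3/3 - 2*z^2 + sqrt(3)*z - 2*cos(z)


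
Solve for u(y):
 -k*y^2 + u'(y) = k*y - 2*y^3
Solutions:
 u(y) = C1 + k*y^3/3 + k*y^2/2 - y^4/2


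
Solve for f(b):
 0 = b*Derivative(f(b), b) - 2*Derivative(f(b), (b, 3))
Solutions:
 f(b) = C1 + Integral(C2*airyai(2^(2/3)*b/2) + C3*airybi(2^(2/3)*b/2), b)


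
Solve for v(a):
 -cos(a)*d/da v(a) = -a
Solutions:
 v(a) = C1 + Integral(a/cos(a), a)


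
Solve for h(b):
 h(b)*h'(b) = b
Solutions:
 h(b) = -sqrt(C1 + b^2)
 h(b) = sqrt(C1 + b^2)


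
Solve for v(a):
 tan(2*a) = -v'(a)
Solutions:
 v(a) = C1 + log(cos(2*a))/2


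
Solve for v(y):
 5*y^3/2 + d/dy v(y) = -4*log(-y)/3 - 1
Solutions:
 v(y) = C1 - 5*y^4/8 - 4*y*log(-y)/3 + y/3


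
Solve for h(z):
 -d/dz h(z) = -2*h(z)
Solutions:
 h(z) = C1*exp(2*z)


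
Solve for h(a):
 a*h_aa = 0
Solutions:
 h(a) = C1 + C2*a


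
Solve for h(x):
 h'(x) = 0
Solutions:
 h(x) = C1


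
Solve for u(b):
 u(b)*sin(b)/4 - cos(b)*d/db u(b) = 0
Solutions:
 u(b) = C1/cos(b)^(1/4)


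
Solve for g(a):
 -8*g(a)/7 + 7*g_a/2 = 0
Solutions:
 g(a) = C1*exp(16*a/49)


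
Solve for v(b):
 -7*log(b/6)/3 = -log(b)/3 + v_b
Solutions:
 v(b) = C1 - 2*b*log(b) + 2*b + 7*b*log(6)/3


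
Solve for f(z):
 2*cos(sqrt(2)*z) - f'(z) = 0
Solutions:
 f(z) = C1 + sqrt(2)*sin(sqrt(2)*z)


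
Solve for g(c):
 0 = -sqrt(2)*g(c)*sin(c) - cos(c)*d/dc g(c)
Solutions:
 g(c) = C1*cos(c)^(sqrt(2))


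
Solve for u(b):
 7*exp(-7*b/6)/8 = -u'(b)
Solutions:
 u(b) = C1 + 3*exp(-7*b/6)/4


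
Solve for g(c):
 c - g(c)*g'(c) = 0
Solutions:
 g(c) = -sqrt(C1 + c^2)
 g(c) = sqrt(C1 + c^2)


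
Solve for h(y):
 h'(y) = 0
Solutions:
 h(y) = C1


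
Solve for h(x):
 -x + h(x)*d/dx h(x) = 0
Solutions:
 h(x) = -sqrt(C1 + x^2)
 h(x) = sqrt(C1 + x^2)


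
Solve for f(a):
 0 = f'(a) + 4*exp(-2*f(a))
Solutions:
 f(a) = log(-sqrt(C1 - 8*a))
 f(a) = log(C1 - 8*a)/2


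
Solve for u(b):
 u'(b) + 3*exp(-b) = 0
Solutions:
 u(b) = C1 + 3*exp(-b)


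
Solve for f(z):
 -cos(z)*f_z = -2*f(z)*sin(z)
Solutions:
 f(z) = C1/cos(z)^2


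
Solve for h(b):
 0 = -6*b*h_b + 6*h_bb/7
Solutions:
 h(b) = C1 + C2*erfi(sqrt(14)*b/2)


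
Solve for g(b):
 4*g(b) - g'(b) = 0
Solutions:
 g(b) = C1*exp(4*b)


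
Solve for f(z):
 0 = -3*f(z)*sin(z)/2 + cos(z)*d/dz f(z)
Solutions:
 f(z) = C1/cos(z)^(3/2)


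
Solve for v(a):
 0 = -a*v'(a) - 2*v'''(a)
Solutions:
 v(a) = C1 + Integral(C2*airyai(-2^(2/3)*a/2) + C3*airybi(-2^(2/3)*a/2), a)


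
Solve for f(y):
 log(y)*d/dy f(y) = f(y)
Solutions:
 f(y) = C1*exp(li(y))


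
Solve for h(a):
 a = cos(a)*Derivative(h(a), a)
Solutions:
 h(a) = C1 + Integral(a/cos(a), a)


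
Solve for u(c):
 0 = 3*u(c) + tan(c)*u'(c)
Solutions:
 u(c) = C1/sin(c)^3


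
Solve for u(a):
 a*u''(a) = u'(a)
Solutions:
 u(a) = C1 + C2*a^2


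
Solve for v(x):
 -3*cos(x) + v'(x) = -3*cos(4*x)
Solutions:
 v(x) = C1 + 3*sin(x) - 3*sin(4*x)/4


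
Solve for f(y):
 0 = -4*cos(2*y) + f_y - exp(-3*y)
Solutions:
 f(y) = C1 + 2*sin(2*y) - exp(-3*y)/3


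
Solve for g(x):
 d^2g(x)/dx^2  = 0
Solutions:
 g(x) = C1 + C2*x


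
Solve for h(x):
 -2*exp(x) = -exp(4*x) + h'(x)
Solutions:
 h(x) = C1 + exp(4*x)/4 - 2*exp(x)


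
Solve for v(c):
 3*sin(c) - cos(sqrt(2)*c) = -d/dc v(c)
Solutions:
 v(c) = C1 + sqrt(2)*sin(sqrt(2)*c)/2 + 3*cos(c)


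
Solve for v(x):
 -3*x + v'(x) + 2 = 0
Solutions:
 v(x) = C1 + 3*x^2/2 - 2*x


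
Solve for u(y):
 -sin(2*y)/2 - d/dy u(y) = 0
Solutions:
 u(y) = C1 + cos(2*y)/4


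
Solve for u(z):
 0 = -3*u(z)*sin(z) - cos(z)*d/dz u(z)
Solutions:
 u(z) = C1*cos(z)^3


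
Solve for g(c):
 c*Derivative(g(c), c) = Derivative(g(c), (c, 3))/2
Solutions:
 g(c) = C1 + Integral(C2*airyai(2^(1/3)*c) + C3*airybi(2^(1/3)*c), c)


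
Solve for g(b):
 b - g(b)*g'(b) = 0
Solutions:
 g(b) = -sqrt(C1 + b^2)
 g(b) = sqrt(C1 + b^2)


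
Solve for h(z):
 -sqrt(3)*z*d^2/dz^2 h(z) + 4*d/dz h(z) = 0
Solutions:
 h(z) = C1 + C2*z^(1 + 4*sqrt(3)/3)


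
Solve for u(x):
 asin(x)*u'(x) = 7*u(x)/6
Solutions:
 u(x) = C1*exp(7*Integral(1/asin(x), x)/6)


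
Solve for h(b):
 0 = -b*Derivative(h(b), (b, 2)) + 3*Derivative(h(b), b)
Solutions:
 h(b) = C1 + C2*b^4


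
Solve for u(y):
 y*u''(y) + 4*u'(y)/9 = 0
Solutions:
 u(y) = C1 + C2*y^(5/9)


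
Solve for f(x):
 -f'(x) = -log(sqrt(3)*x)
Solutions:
 f(x) = C1 + x*log(x) - x + x*log(3)/2


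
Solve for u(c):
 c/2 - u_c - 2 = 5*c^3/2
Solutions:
 u(c) = C1 - 5*c^4/8 + c^2/4 - 2*c


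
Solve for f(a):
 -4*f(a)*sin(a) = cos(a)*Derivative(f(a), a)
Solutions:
 f(a) = C1*cos(a)^4


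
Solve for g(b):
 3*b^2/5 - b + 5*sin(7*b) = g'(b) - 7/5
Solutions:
 g(b) = C1 + b^3/5 - b^2/2 + 7*b/5 - 5*cos(7*b)/7


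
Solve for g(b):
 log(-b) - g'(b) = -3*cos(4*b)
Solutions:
 g(b) = C1 + b*log(-b) - b + 3*sin(4*b)/4


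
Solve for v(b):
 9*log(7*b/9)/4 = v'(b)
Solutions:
 v(b) = C1 + 9*b*log(b)/4 - 9*b*log(3)/2 - 9*b/4 + 9*b*log(7)/4


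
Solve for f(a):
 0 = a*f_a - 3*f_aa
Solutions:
 f(a) = C1 + C2*erfi(sqrt(6)*a/6)


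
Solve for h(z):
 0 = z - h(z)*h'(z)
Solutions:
 h(z) = -sqrt(C1 + z^2)
 h(z) = sqrt(C1 + z^2)


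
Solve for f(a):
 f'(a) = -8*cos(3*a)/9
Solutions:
 f(a) = C1 - 8*sin(3*a)/27


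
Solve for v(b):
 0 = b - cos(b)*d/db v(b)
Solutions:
 v(b) = C1 + Integral(b/cos(b), b)


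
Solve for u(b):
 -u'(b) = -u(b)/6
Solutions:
 u(b) = C1*exp(b/6)


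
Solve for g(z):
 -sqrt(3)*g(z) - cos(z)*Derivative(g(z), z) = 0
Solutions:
 g(z) = C1*(sin(z) - 1)^(sqrt(3)/2)/(sin(z) + 1)^(sqrt(3)/2)


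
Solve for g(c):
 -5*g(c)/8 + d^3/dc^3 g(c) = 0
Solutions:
 g(c) = C3*exp(5^(1/3)*c/2) + (C1*sin(sqrt(3)*5^(1/3)*c/4) + C2*cos(sqrt(3)*5^(1/3)*c/4))*exp(-5^(1/3)*c/4)


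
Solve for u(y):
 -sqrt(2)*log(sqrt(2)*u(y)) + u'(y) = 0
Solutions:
 -sqrt(2)*Integral(1/(2*log(_y) + log(2)), (_y, u(y))) = C1 - y


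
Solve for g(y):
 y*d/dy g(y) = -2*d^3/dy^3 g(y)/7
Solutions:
 g(y) = C1 + Integral(C2*airyai(-2^(2/3)*7^(1/3)*y/2) + C3*airybi(-2^(2/3)*7^(1/3)*y/2), y)


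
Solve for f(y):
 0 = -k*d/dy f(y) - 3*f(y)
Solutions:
 f(y) = C1*exp(-3*y/k)


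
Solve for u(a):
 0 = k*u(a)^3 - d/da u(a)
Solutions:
 u(a) = -sqrt(2)*sqrt(-1/(C1 + a*k))/2
 u(a) = sqrt(2)*sqrt(-1/(C1 + a*k))/2


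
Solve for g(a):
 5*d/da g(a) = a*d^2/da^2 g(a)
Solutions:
 g(a) = C1 + C2*a^6


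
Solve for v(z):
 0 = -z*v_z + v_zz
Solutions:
 v(z) = C1 + C2*erfi(sqrt(2)*z/2)


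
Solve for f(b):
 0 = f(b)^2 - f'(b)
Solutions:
 f(b) = -1/(C1 + b)


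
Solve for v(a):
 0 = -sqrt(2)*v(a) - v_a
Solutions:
 v(a) = C1*exp(-sqrt(2)*a)


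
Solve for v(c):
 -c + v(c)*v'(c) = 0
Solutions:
 v(c) = -sqrt(C1 + c^2)
 v(c) = sqrt(C1 + c^2)


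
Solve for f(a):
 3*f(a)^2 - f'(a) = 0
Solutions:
 f(a) = -1/(C1 + 3*a)


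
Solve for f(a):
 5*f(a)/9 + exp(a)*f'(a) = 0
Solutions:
 f(a) = C1*exp(5*exp(-a)/9)


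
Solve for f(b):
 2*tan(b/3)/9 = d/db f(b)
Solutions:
 f(b) = C1 - 2*log(cos(b/3))/3


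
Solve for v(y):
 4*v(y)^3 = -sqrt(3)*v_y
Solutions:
 v(y) = -sqrt(6)*sqrt(-1/(C1 - 4*sqrt(3)*y))/2
 v(y) = sqrt(6)*sqrt(-1/(C1 - 4*sqrt(3)*y))/2


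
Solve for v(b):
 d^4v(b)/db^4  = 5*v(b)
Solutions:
 v(b) = C1*exp(-5^(1/4)*b) + C2*exp(5^(1/4)*b) + C3*sin(5^(1/4)*b) + C4*cos(5^(1/4)*b)


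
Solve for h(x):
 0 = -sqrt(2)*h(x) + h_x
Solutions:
 h(x) = C1*exp(sqrt(2)*x)


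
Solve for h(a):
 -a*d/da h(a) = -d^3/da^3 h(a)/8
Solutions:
 h(a) = C1 + Integral(C2*airyai(2*a) + C3*airybi(2*a), a)


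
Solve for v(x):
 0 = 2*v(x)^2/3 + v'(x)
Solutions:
 v(x) = 3/(C1 + 2*x)


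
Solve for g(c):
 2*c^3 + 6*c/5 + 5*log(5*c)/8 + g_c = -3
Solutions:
 g(c) = C1 - c^4/2 - 3*c^2/5 - 5*c*log(c)/8 - 19*c/8 - 5*c*log(5)/8


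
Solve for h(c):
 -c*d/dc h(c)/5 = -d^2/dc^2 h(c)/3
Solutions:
 h(c) = C1 + C2*erfi(sqrt(30)*c/10)


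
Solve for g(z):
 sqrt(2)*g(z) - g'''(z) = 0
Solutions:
 g(z) = C3*exp(2^(1/6)*z) + (C1*sin(2^(1/6)*sqrt(3)*z/2) + C2*cos(2^(1/6)*sqrt(3)*z/2))*exp(-2^(1/6)*z/2)


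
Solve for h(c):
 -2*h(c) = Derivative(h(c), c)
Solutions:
 h(c) = C1*exp(-2*c)


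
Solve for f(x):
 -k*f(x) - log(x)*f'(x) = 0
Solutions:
 f(x) = C1*exp(-k*li(x))


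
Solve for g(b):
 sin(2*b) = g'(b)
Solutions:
 g(b) = C1 - cos(2*b)/2


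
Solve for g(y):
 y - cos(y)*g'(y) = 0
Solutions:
 g(y) = C1 + Integral(y/cos(y), y)


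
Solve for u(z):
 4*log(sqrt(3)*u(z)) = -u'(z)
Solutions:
 Integral(1/(2*log(_y) + log(3)), (_y, u(z)))/2 = C1 - z


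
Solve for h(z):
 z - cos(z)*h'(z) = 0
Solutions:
 h(z) = C1 + Integral(z/cos(z), z)


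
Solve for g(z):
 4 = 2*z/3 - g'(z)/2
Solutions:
 g(z) = C1 + 2*z^2/3 - 8*z


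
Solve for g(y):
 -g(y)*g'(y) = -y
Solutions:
 g(y) = -sqrt(C1 + y^2)
 g(y) = sqrt(C1 + y^2)


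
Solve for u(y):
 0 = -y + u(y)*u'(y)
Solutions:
 u(y) = -sqrt(C1 + y^2)
 u(y) = sqrt(C1 + y^2)


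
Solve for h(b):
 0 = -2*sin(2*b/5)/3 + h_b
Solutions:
 h(b) = C1 - 5*cos(2*b/5)/3


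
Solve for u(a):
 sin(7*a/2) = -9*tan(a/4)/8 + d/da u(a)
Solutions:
 u(a) = C1 - 9*log(cos(a/4))/2 - 2*cos(7*a/2)/7


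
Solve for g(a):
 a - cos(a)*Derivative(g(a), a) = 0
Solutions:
 g(a) = C1 + Integral(a/cos(a), a)


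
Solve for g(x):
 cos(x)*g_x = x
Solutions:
 g(x) = C1 + Integral(x/cos(x), x)


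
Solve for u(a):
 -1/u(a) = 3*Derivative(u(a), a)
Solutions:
 u(a) = -sqrt(C1 - 6*a)/3
 u(a) = sqrt(C1 - 6*a)/3


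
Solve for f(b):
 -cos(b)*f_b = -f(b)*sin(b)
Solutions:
 f(b) = C1/cos(b)


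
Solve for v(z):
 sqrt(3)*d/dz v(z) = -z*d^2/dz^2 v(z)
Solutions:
 v(z) = C1 + C2*z^(1 - sqrt(3))


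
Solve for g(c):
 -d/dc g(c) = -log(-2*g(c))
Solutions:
 -Integral(1/(log(-_y) + log(2)), (_y, g(c))) = C1 - c


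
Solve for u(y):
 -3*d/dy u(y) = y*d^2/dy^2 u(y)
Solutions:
 u(y) = C1 + C2/y^2


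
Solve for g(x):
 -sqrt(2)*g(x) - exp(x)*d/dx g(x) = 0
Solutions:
 g(x) = C1*exp(sqrt(2)*exp(-x))


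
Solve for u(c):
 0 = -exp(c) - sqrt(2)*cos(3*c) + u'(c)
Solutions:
 u(c) = C1 + exp(c) + sqrt(2)*sin(3*c)/3


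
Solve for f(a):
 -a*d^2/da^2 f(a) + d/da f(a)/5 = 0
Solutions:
 f(a) = C1 + C2*a^(6/5)


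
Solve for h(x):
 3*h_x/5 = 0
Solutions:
 h(x) = C1


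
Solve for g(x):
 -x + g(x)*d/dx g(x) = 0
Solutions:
 g(x) = -sqrt(C1 + x^2)
 g(x) = sqrt(C1 + x^2)


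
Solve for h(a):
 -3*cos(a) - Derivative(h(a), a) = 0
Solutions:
 h(a) = C1 - 3*sin(a)


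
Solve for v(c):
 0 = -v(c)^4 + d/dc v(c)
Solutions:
 v(c) = (-1/(C1 + 3*c))^(1/3)
 v(c) = (-1/(C1 + c))^(1/3)*(-3^(2/3) - 3*3^(1/6)*I)/6
 v(c) = (-1/(C1 + c))^(1/3)*(-3^(2/3) + 3*3^(1/6)*I)/6


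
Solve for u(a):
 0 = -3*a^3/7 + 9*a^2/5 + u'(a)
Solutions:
 u(a) = C1 + 3*a^4/28 - 3*a^3/5


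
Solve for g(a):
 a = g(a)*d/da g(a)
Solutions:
 g(a) = -sqrt(C1 + a^2)
 g(a) = sqrt(C1 + a^2)


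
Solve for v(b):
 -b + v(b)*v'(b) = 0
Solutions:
 v(b) = -sqrt(C1 + b^2)
 v(b) = sqrt(C1 + b^2)


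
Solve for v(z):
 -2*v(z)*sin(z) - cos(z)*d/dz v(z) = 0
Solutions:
 v(z) = C1*cos(z)^2


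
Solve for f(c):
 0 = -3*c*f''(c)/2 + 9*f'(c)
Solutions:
 f(c) = C1 + C2*c^7


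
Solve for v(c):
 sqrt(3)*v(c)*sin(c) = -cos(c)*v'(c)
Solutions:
 v(c) = C1*cos(c)^(sqrt(3))


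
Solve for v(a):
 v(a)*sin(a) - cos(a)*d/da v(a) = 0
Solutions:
 v(a) = C1/cos(a)


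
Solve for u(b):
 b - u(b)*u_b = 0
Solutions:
 u(b) = -sqrt(C1 + b^2)
 u(b) = sqrt(C1 + b^2)


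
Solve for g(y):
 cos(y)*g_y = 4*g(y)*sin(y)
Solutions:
 g(y) = C1/cos(y)^4


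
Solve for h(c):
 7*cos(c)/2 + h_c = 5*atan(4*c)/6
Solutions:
 h(c) = C1 + 5*c*atan(4*c)/6 - 5*log(16*c^2 + 1)/48 - 7*sin(c)/2


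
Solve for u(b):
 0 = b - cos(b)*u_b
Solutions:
 u(b) = C1 + Integral(b/cos(b), b)


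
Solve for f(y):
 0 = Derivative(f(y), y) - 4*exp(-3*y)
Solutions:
 f(y) = C1 - 4*exp(-3*y)/3


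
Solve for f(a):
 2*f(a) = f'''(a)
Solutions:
 f(a) = C3*exp(2^(1/3)*a) + (C1*sin(2^(1/3)*sqrt(3)*a/2) + C2*cos(2^(1/3)*sqrt(3)*a/2))*exp(-2^(1/3)*a/2)


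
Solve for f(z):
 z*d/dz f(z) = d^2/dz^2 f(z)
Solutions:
 f(z) = C1 + C2*erfi(sqrt(2)*z/2)


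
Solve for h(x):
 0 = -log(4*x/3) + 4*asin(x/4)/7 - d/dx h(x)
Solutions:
 h(x) = C1 - x*log(x) + 4*x*asin(x/4)/7 - 2*x*log(2) + x + x*log(3) + 4*sqrt(16 - x^2)/7


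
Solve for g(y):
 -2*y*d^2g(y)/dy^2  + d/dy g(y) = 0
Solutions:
 g(y) = C1 + C2*y^(3/2)


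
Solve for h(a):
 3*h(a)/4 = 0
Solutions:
 h(a) = 0


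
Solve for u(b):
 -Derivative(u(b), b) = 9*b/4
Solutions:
 u(b) = C1 - 9*b^2/8


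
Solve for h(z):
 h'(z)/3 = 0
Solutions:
 h(z) = C1


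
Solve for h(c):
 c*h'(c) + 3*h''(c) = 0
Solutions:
 h(c) = C1 + C2*erf(sqrt(6)*c/6)


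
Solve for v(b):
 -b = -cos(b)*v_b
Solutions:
 v(b) = C1 + Integral(b/cos(b), b)


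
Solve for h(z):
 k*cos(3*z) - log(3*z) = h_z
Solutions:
 h(z) = C1 + k*sin(3*z)/3 - z*log(z) - z*log(3) + z


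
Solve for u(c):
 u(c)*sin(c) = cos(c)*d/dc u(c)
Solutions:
 u(c) = C1/cos(c)


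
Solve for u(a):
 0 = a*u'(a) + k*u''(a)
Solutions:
 u(a) = C1 + C2*sqrt(k)*erf(sqrt(2)*a*sqrt(1/k)/2)


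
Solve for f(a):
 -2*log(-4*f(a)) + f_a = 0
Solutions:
 -Integral(1/(log(-_y) + 2*log(2)), (_y, f(a)))/2 = C1 - a


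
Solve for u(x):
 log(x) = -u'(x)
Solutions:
 u(x) = C1 - x*log(x) + x


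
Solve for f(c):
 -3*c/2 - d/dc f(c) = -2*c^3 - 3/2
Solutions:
 f(c) = C1 + c^4/2 - 3*c^2/4 + 3*c/2


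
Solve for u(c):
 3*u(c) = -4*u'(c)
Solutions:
 u(c) = C1*exp(-3*c/4)


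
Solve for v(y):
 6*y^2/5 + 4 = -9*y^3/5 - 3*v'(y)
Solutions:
 v(y) = C1 - 3*y^4/20 - 2*y^3/15 - 4*y/3


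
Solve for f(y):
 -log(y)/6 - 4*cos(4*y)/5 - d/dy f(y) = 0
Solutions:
 f(y) = C1 - y*log(y)/6 + y/6 - sin(4*y)/5


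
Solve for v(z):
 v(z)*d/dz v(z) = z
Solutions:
 v(z) = -sqrt(C1 + z^2)
 v(z) = sqrt(C1 + z^2)


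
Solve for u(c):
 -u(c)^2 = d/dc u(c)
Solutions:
 u(c) = 1/(C1 + c)


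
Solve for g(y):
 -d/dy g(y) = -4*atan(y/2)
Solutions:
 g(y) = C1 + 4*y*atan(y/2) - 4*log(y^2 + 4)


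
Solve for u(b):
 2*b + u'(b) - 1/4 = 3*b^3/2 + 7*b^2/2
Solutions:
 u(b) = C1 + 3*b^4/8 + 7*b^3/6 - b^2 + b/4


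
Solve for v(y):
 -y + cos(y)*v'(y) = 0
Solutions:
 v(y) = C1 + Integral(y/cos(y), y)


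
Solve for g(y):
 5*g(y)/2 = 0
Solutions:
 g(y) = 0


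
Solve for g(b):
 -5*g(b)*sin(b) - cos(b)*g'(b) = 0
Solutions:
 g(b) = C1*cos(b)^5


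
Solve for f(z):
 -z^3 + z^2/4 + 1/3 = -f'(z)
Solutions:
 f(z) = C1 + z^4/4 - z^3/12 - z/3


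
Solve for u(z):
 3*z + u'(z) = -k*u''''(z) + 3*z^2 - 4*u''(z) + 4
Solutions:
 u(z) = C1 + C2*exp(2^(1/3)*z*(6^(1/3)*(sqrt(3)*sqrt((27 + 256/k)/k^2) + 9/k)^(1/3)/12 - 2^(1/3)*3^(5/6)*I*(sqrt(3)*sqrt((27 + 256/k)/k^2) + 9/k)^(1/3)/12 + 8/(k*(-3^(1/3) + 3^(5/6)*I)*(sqrt(3)*sqrt((27 + 256/k)/k^2) + 9/k)^(1/3)))) + C3*exp(2^(1/3)*z*(6^(1/3)*(sqrt(3)*sqrt((27 + 256/k)/k^2) + 9/k)^(1/3)/12 + 2^(1/3)*3^(5/6)*I*(sqrt(3)*sqrt((27 + 256/k)/k^2) + 9/k)^(1/3)/12 - 8/(k*(3^(1/3) + 3^(5/6)*I)*(sqrt(3)*sqrt((27 + 256/k)/k^2) + 9/k)^(1/3)))) + C4*exp(6^(1/3)*z*(-2^(1/3)*(sqrt(3)*sqrt((27 + 256/k)/k^2) + 9/k)^(1/3) + 8*3^(1/3)/(k*(sqrt(3)*sqrt((27 + 256/k)/k^2) + 9/k)^(1/3)))/6) + z^3 - 27*z^2/2 + 112*z


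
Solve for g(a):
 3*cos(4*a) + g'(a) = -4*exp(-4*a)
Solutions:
 g(a) = C1 - 3*sin(4*a)/4 + exp(-4*a)


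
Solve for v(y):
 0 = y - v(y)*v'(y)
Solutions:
 v(y) = -sqrt(C1 + y^2)
 v(y) = sqrt(C1 + y^2)


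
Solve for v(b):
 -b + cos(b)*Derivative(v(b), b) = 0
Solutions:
 v(b) = C1 + Integral(b/cos(b), b)


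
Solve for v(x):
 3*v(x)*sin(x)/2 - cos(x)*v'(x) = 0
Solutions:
 v(x) = C1/cos(x)^(3/2)


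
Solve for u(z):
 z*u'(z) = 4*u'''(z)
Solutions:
 u(z) = C1 + Integral(C2*airyai(2^(1/3)*z/2) + C3*airybi(2^(1/3)*z/2), z)


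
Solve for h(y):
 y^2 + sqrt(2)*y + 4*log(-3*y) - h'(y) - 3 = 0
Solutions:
 h(y) = C1 + y^3/3 + sqrt(2)*y^2/2 + 4*y*log(-y) + y*(-7 + 4*log(3))


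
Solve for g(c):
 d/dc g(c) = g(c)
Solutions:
 g(c) = C1*exp(c)


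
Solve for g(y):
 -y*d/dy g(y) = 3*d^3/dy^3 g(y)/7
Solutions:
 g(y) = C1 + Integral(C2*airyai(-3^(2/3)*7^(1/3)*y/3) + C3*airybi(-3^(2/3)*7^(1/3)*y/3), y)


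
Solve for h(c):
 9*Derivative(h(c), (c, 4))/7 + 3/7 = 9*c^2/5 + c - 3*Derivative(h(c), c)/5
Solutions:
 h(c) = C1 + C4*exp(-15^(2/3)*7^(1/3)*c/15) + c^3 + 5*c^2/6 - 5*c/7 + (C2*sin(3^(1/6)*5^(2/3)*7^(1/3)*c/10) + C3*cos(3^(1/6)*5^(2/3)*7^(1/3)*c/10))*exp(15^(2/3)*7^(1/3)*c/30)


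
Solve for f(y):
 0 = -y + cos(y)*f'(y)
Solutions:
 f(y) = C1 + Integral(y/cos(y), y)


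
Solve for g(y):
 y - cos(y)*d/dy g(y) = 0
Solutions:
 g(y) = C1 + Integral(y/cos(y), y)


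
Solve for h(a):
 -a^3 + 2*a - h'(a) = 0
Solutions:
 h(a) = C1 - a^4/4 + a^2


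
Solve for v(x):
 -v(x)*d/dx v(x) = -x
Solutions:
 v(x) = -sqrt(C1 + x^2)
 v(x) = sqrt(C1 + x^2)


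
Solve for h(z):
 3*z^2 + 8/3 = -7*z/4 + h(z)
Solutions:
 h(z) = 3*z^2 + 7*z/4 + 8/3


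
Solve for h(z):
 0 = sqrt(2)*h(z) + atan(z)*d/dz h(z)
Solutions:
 h(z) = C1*exp(-sqrt(2)*Integral(1/atan(z), z))


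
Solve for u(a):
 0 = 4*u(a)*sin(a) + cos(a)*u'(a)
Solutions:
 u(a) = C1*cos(a)^4


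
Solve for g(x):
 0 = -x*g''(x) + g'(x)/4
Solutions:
 g(x) = C1 + C2*x^(5/4)


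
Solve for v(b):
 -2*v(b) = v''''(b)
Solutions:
 v(b) = (C1*sin(2^(3/4)*b/2) + C2*cos(2^(3/4)*b/2))*exp(-2^(3/4)*b/2) + (C3*sin(2^(3/4)*b/2) + C4*cos(2^(3/4)*b/2))*exp(2^(3/4)*b/2)


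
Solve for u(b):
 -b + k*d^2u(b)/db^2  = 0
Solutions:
 u(b) = C1 + C2*b + b^3/(6*k)


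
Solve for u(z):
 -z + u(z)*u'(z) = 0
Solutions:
 u(z) = -sqrt(C1 + z^2)
 u(z) = sqrt(C1 + z^2)


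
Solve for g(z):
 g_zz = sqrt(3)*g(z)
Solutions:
 g(z) = C1*exp(-3^(1/4)*z) + C2*exp(3^(1/4)*z)


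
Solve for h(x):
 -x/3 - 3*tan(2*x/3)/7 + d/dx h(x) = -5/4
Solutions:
 h(x) = C1 + x^2/6 - 5*x/4 - 9*log(cos(2*x/3))/14


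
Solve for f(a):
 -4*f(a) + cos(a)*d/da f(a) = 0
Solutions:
 f(a) = C1*(sin(a)^2 + 2*sin(a) + 1)/(sin(a)^2 - 2*sin(a) + 1)


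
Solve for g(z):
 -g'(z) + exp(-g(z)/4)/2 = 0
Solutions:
 g(z) = 4*log(C1 + z/8)


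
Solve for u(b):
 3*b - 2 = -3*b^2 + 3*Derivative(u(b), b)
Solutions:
 u(b) = C1 + b^3/3 + b^2/2 - 2*b/3


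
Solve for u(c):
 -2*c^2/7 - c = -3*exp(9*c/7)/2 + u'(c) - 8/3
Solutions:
 u(c) = C1 - 2*c^3/21 - c^2/2 + 8*c/3 + 7*exp(9*c/7)/6


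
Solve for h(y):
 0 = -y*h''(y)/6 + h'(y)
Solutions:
 h(y) = C1 + C2*y^7


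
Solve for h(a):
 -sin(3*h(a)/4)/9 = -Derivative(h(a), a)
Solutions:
 -a/9 + 2*log(cos(3*h(a)/4) - 1)/3 - 2*log(cos(3*h(a)/4) + 1)/3 = C1


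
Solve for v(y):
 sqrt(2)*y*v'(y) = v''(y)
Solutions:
 v(y) = C1 + C2*erfi(2^(3/4)*y/2)


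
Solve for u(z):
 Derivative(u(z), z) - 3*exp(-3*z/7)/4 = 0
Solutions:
 u(z) = C1 - 7*exp(-3*z/7)/4


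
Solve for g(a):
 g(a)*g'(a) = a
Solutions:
 g(a) = -sqrt(C1 + a^2)
 g(a) = sqrt(C1 + a^2)


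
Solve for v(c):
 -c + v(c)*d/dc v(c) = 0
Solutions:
 v(c) = -sqrt(C1 + c^2)
 v(c) = sqrt(C1 + c^2)


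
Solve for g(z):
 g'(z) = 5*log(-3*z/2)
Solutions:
 g(z) = C1 + 5*z*log(-z) + 5*z*(-1 - log(2) + log(3))


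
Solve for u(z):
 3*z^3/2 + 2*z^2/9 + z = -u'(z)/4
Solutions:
 u(z) = C1 - 3*z^4/2 - 8*z^3/27 - 2*z^2


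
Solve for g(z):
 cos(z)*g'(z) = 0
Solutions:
 g(z) = C1


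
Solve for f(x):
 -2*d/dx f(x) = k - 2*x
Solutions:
 f(x) = C1 - k*x/2 + x^2/2


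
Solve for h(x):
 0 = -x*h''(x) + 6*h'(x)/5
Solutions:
 h(x) = C1 + C2*x^(11/5)


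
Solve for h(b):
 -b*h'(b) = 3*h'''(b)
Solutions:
 h(b) = C1 + Integral(C2*airyai(-3^(2/3)*b/3) + C3*airybi(-3^(2/3)*b/3), b)


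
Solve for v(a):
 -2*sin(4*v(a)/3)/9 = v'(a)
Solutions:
 2*a/9 + 3*log(cos(4*v(a)/3) - 1)/8 - 3*log(cos(4*v(a)/3) + 1)/8 = C1


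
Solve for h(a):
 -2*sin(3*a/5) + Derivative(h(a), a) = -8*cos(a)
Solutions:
 h(a) = C1 - 8*sin(a) - 10*cos(3*a/5)/3


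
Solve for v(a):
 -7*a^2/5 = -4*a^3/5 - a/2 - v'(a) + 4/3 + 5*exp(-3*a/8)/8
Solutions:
 v(a) = C1 - a^4/5 + 7*a^3/15 - a^2/4 + 4*a/3 - 5*exp(-3*a/8)/3


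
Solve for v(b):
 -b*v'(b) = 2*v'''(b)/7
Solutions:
 v(b) = C1 + Integral(C2*airyai(-2^(2/3)*7^(1/3)*b/2) + C3*airybi(-2^(2/3)*7^(1/3)*b/2), b)


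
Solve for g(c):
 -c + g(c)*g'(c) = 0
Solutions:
 g(c) = -sqrt(C1 + c^2)
 g(c) = sqrt(C1 + c^2)


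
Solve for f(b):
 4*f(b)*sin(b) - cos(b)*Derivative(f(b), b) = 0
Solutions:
 f(b) = C1/cos(b)^4


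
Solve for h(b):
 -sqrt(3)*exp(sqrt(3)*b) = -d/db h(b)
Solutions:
 h(b) = C1 + exp(sqrt(3)*b)


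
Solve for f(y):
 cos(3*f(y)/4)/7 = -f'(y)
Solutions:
 y/7 - 2*log(sin(3*f(y)/4) - 1)/3 + 2*log(sin(3*f(y)/4) + 1)/3 = C1


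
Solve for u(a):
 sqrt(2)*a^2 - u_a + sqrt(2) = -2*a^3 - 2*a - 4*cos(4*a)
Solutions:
 u(a) = C1 + a^4/2 + sqrt(2)*a^3/3 + a^2 + sqrt(2)*a + sin(4*a)


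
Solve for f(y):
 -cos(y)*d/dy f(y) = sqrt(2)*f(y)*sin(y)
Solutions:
 f(y) = C1*cos(y)^(sqrt(2))


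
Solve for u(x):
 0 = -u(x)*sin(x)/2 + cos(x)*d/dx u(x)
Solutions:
 u(x) = C1/sqrt(cos(x))


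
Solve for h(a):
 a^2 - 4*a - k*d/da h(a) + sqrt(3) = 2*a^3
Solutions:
 h(a) = C1 - a^4/(2*k) + a^3/(3*k) - 2*a^2/k + sqrt(3)*a/k


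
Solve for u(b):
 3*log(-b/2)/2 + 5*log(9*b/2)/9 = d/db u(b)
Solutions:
 u(b) = C1 + 37*b*log(b)/18 + b*(-37 - 37*log(2) + 20*log(3) + 27*I*pi)/18


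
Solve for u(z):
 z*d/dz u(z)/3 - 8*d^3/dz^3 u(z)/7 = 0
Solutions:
 u(z) = C1 + Integral(C2*airyai(3^(2/3)*7^(1/3)*z/6) + C3*airybi(3^(2/3)*7^(1/3)*z/6), z)


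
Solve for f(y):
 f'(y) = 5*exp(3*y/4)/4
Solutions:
 f(y) = C1 + 5*exp(3*y/4)/3


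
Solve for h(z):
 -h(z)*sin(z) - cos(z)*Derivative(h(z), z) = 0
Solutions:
 h(z) = C1*cos(z)


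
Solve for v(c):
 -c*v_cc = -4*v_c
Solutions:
 v(c) = C1 + C2*c^5


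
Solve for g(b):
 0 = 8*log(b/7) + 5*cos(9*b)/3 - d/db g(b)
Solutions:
 g(b) = C1 + 8*b*log(b) - 8*b*log(7) - 8*b + 5*sin(9*b)/27


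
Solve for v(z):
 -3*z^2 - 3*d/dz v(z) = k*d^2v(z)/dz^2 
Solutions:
 v(z) = C1 + C2*exp(-3*z/k) - 2*k^2*z/9 + k*z^2/3 - z^3/3


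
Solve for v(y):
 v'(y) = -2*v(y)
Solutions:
 v(y) = C1*exp(-2*y)


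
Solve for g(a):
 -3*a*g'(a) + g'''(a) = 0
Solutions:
 g(a) = C1 + Integral(C2*airyai(3^(1/3)*a) + C3*airybi(3^(1/3)*a), a)


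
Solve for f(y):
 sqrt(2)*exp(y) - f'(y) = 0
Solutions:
 f(y) = C1 + sqrt(2)*exp(y)


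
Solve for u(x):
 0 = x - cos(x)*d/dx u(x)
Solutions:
 u(x) = C1 + Integral(x/cos(x), x)


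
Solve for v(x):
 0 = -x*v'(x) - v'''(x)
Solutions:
 v(x) = C1 + Integral(C2*airyai(-x) + C3*airybi(-x), x)


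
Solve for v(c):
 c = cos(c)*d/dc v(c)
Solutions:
 v(c) = C1 + Integral(c/cos(c), c)


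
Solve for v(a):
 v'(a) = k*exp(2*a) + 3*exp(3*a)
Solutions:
 v(a) = C1 + k*exp(2*a)/2 + exp(3*a)


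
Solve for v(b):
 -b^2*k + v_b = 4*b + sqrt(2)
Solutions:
 v(b) = C1 + b^3*k/3 + 2*b^2 + sqrt(2)*b


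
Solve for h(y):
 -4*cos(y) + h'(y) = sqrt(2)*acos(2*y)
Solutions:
 h(y) = C1 + sqrt(2)*(y*acos(2*y) - sqrt(1 - 4*y^2)/2) + 4*sin(y)


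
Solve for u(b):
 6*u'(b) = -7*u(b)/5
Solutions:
 u(b) = C1*exp(-7*b/30)


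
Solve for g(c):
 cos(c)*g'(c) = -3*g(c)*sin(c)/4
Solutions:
 g(c) = C1*cos(c)^(3/4)


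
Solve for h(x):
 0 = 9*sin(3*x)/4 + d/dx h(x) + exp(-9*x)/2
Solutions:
 h(x) = C1 + 3*cos(3*x)/4 + exp(-9*x)/18


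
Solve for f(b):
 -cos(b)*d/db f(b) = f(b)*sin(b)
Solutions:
 f(b) = C1*cos(b)


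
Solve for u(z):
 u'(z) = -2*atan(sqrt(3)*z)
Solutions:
 u(z) = C1 - 2*z*atan(sqrt(3)*z) + sqrt(3)*log(3*z^2 + 1)/3


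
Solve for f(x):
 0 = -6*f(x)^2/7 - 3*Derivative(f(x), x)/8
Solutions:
 f(x) = 7/(C1 + 16*x)


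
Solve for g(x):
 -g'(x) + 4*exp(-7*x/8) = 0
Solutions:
 g(x) = C1 - 32*exp(-7*x/8)/7


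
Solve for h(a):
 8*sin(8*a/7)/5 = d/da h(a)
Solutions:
 h(a) = C1 - 7*cos(8*a/7)/5


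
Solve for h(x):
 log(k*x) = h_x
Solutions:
 h(x) = C1 + x*log(k*x) - x


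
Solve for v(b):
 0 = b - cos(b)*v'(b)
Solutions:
 v(b) = C1 + Integral(b/cos(b), b)


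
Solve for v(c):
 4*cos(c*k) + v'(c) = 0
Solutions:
 v(c) = C1 - 4*sin(c*k)/k


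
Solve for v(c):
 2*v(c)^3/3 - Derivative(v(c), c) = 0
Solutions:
 v(c) = -sqrt(6)*sqrt(-1/(C1 + 2*c))/2
 v(c) = sqrt(6)*sqrt(-1/(C1 + 2*c))/2


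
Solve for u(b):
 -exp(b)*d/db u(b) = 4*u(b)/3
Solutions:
 u(b) = C1*exp(4*exp(-b)/3)


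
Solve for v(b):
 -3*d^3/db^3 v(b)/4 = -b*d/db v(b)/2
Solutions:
 v(b) = C1 + Integral(C2*airyai(2^(1/3)*3^(2/3)*b/3) + C3*airybi(2^(1/3)*3^(2/3)*b/3), b)


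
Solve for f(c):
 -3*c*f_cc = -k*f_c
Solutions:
 f(c) = C1 + c^(re(k)/3 + 1)*(C2*sin(log(c)*Abs(im(k))/3) + C3*cos(log(c)*im(k)/3))


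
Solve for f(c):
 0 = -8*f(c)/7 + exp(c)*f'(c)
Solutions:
 f(c) = C1*exp(-8*exp(-c)/7)


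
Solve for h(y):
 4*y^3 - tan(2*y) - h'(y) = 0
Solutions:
 h(y) = C1 + y^4 + log(cos(2*y))/2


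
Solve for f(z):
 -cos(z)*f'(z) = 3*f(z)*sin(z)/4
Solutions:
 f(z) = C1*cos(z)^(3/4)


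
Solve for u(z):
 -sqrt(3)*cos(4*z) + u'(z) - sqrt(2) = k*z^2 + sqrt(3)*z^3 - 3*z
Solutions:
 u(z) = C1 + k*z^3/3 + sqrt(3)*z^4/4 - 3*z^2/2 + sqrt(2)*z + sqrt(3)*sin(4*z)/4


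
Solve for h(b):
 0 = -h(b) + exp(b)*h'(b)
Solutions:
 h(b) = C1*exp(-exp(-b))


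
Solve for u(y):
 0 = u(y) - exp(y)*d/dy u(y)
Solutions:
 u(y) = C1*exp(-exp(-y))


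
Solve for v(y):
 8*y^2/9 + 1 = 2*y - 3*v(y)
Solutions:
 v(y) = -8*y^2/27 + 2*y/3 - 1/3


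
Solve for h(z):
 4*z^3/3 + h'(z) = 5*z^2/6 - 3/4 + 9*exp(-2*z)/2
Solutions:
 h(z) = C1 - z^4/3 + 5*z^3/18 - 3*z/4 - 9*exp(-2*z)/4


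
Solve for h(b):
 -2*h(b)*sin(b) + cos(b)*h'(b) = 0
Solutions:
 h(b) = C1/cos(b)^2


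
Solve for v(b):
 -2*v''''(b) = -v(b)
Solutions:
 v(b) = C1*exp(-2^(3/4)*b/2) + C2*exp(2^(3/4)*b/2) + C3*sin(2^(3/4)*b/2) + C4*cos(2^(3/4)*b/2)


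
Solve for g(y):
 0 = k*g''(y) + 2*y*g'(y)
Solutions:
 g(y) = C1 + C2*sqrt(k)*erf(y*sqrt(1/k))


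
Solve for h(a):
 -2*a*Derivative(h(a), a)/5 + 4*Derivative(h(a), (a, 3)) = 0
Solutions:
 h(a) = C1 + Integral(C2*airyai(10^(2/3)*a/10) + C3*airybi(10^(2/3)*a/10), a)


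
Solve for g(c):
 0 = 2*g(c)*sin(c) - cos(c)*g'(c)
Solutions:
 g(c) = C1/cos(c)^2


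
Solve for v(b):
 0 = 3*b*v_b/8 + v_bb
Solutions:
 v(b) = C1 + C2*erf(sqrt(3)*b/4)


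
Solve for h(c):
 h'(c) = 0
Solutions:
 h(c) = C1


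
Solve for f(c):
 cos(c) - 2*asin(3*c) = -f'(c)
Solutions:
 f(c) = C1 + 2*c*asin(3*c) + 2*sqrt(1 - 9*c^2)/3 - sin(c)


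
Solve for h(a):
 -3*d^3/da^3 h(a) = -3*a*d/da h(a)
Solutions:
 h(a) = C1 + Integral(C2*airyai(a) + C3*airybi(a), a)


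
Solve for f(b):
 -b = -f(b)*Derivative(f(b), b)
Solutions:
 f(b) = -sqrt(C1 + b^2)
 f(b) = sqrt(C1 + b^2)


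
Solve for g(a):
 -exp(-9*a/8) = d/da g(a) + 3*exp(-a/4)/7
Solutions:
 g(a) = C1 + 12*exp(-a/4)/7 + 8*exp(-9*a/8)/9


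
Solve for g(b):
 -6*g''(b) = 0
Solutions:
 g(b) = C1 + C2*b


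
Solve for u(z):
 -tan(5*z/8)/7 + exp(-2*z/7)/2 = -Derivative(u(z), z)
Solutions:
 u(z) = C1 + 4*log(tan(5*z/8)^2 + 1)/35 + 7*exp(-2*z/7)/4


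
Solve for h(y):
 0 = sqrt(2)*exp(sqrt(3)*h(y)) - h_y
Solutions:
 h(y) = sqrt(3)*(2*log(-1/(C1 + sqrt(2)*y)) - log(3))/6


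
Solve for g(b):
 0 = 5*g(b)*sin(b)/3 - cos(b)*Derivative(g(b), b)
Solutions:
 g(b) = C1/cos(b)^(5/3)


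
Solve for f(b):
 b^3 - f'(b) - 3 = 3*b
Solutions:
 f(b) = C1 + b^4/4 - 3*b^2/2 - 3*b


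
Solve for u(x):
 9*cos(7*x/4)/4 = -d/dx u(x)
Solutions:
 u(x) = C1 - 9*sin(7*x/4)/7


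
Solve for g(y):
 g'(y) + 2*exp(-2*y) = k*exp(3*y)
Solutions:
 g(y) = C1 + k*exp(3*y)/3 + exp(-2*y)


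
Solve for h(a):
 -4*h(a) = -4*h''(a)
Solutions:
 h(a) = C1*exp(-a) + C2*exp(a)


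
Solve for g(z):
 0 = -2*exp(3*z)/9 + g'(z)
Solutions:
 g(z) = C1 + 2*exp(3*z)/27


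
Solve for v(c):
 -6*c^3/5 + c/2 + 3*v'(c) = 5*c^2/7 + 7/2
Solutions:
 v(c) = C1 + c^4/10 + 5*c^3/63 - c^2/12 + 7*c/6


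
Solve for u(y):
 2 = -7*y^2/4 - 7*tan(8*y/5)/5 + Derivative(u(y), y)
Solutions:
 u(y) = C1 + 7*y^3/12 + 2*y - 7*log(cos(8*y/5))/8


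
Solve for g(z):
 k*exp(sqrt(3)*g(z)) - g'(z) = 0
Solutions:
 g(z) = sqrt(3)*(2*log(-1/(C1 + k*z)) - log(3))/6


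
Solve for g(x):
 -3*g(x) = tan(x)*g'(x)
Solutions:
 g(x) = C1/sin(x)^3


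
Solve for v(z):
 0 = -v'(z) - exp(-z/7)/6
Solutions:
 v(z) = C1 + 7*exp(-z/7)/6


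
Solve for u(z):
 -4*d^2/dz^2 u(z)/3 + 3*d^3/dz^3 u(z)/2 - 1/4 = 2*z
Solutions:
 u(z) = C1 + C2*z + C3*exp(8*z/9) - z^3/4 - 15*z^2/16


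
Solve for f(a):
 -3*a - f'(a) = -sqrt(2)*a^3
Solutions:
 f(a) = C1 + sqrt(2)*a^4/4 - 3*a^2/2


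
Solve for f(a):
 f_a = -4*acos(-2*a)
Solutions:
 f(a) = C1 - 4*a*acos(-2*a) - 2*sqrt(1 - 4*a^2)


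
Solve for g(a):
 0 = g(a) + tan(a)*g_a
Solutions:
 g(a) = C1/sin(a)


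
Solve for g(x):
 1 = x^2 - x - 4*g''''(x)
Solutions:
 g(x) = C1 + C2*x + C3*x^2 + C4*x^3 + x^6/1440 - x^5/480 - x^4/96


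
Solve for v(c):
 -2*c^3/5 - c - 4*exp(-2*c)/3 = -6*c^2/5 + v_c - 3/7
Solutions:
 v(c) = C1 - c^4/10 + 2*c^3/5 - c^2/2 + 3*c/7 + 2*exp(-2*c)/3


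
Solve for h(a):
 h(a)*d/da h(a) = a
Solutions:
 h(a) = -sqrt(C1 + a^2)
 h(a) = sqrt(C1 + a^2)


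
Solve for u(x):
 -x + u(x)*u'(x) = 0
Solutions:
 u(x) = -sqrt(C1 + x^2)
 u(x) = sqrt(C1 + x^2)


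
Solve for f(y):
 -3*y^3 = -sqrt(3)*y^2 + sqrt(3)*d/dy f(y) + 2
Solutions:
 f(y) = C1 - sqrt(3)*y^4/4 + y^3/3 - 2*sqrt(3)*y/3


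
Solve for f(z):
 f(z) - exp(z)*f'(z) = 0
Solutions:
 f(z) = C1*exp(-exp(-z))


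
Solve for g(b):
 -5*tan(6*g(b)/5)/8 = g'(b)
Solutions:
 g(b) = -5*asin(C1*exp(-3*b/4))/6 + 5*pi/6
 g(b) = 5*asin(C1*exp(-3*b/4))/6


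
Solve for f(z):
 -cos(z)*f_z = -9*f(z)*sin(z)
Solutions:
 f(z) = C1/cos(z)^9


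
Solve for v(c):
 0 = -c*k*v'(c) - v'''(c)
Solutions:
 v(c) = C1 + Integral(C2*airyai(c*(-k)^(1/3)) + C3*airybi(c*(-k)^(1/3)), c)


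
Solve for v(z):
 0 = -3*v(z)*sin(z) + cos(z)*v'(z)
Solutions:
 v(z) = C1/cos(z)^3


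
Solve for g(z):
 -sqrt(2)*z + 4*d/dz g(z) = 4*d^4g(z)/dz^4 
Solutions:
 g(z) = C1 + C4*exp(z) + sqrt(2)*z^2/8 + (C2*sin(sqrt(3)*z/2) + C3*cos(sqrt(3)*z/2))*exp(-z/2)


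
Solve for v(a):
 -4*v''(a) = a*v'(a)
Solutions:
 v(a) = C1 + C2*erf(sqrt(2)*a/4)


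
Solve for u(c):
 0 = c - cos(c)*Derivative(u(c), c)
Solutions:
 u(c) = C1 + Integral(c/cos(c), c)


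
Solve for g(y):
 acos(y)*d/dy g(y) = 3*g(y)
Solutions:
 g(y) = C1*exp(3*Integral(1/acos(y), y))


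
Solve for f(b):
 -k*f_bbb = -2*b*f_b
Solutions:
 f(b) = C1 + Integral(C2*airyai(2^(1/3)*b*(1/k)^(1/3)) + C3*airybi(2^(1/3)*b*(1/k)^(1/3)), b)


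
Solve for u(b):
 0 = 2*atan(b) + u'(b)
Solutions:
 u(b) = C1 - 2*b*atan(b) + log(b^2 + 1)
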